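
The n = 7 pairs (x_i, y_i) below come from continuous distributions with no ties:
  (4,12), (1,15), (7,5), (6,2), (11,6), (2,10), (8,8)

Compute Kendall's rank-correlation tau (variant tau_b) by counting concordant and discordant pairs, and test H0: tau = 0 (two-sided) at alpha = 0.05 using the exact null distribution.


Step 1: Enumerate the 21 unordered pairs (i,j) with i<j and classify each by sign(x_j-x_i) * sign(y_j-y_i).
  (1,2):dx=-3,dy=+3->D; (1,3):dx=+3,dy=-7->D; (1,4):dx=+2,dy=-10->D; (1,5):dx=+7,dy=-6->D
  (1,6):dx=-2,dy=-2->C; (1,7):dx=+4,dy=-4->D; (2,3):dx=+6,dy=-10->D; (2,4):dx=+5,dy=-13->D
  (2,5):dx=+10,dy=-9->D; (2,6):dx=+1,dy=-5->D; (2,7):dx=+7,dy=-7->D; (3,4):dx=-1,dy=-3->C
  (3,5):dx=+4,dy=+1->C; (3,6):dx=-5,dy=+5->D; (3,7):dx=+1,dy=+3->C; (4,5):dx=+5,dy=+4->C
  (4,6):dx=-4,dy=+8->D; (4,7):dx=+2,dy=+6->C; (5,6):dx=-9,dy=+4->D; (5,7):dx=-3,dy=+2->D
  (6,7):dx=+6,dy=-2->D
Step 2: C = 6, D = 15, total pairs = 21.
Step 3: tau = (C - D)/(n(n-1)/2) = (6 - 15)/21 = -0.428571.
Step 4: Exact two-sided p-value (enumerate n! = 5040 permutations of y under H0): p = 0.238889.
Step 5: alpha = 0.05. fail to reject H0.

tau_b = -0.4286 (C=6, D=15), p = 0.238889, fail to reject H0.


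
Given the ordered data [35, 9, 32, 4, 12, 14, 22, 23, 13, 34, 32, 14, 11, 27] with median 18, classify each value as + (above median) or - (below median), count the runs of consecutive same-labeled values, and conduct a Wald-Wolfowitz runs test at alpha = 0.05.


Step 1: Compute median = 18; label A = above, B = below.
Labels in order: ABABBBAABAABBA  (n_A = 7, n_B = 7)
Step 2: Count runs R = 9.
Step 3: Under H0 (random ordering), E[R] = 2*n_A*n_B/(n_A+n_B) + 1 = 2*7*7/14 + 1 = 8.0000.
        Var[R] = 2*n_A*n_B*(2*n_A*n_B - n_A - n_B) / ((n_A+n_B)^2 * (n_A+n_B-1)) = 8232/2548 = 3.2308.
        SD[R] = 1.7974.
Step 4: Continuity-corrected z = (R - 0.5 - E[R]) / SD[R] = (9 - 0.5 - 8.0000) / 1.7974 = 0.2782.
Step 5: Two-sided p-value via normal approximation = 2*(1 - Phi(|z|)) = 0.780879.
Step 6: alpha = 0.05. fail to reject H0.

R = 9, z = 0.2782, p = 0.780879, fail to reject H0.


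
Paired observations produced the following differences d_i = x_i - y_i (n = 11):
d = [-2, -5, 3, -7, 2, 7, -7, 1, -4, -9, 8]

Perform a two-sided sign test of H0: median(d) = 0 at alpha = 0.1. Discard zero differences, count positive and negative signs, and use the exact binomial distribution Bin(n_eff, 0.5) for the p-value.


Step 1: Discard zero differences. Original n = 11; n_eff = number of nonzero differences = 11.
Nonzero differences (with sign): -2, -5, +3, -7, +2, +7, -7, +1, -4, -9, +8
Step 2: Count signs: positive = 5, negative = 6.
Step 3: Under H0: P(positive) = 0.5, so the number of positives S ~ Bin(11, 0.5).
Step 4: Two-sided exact p-value = sum of Bin(11,0.5) probabilities at or below the observed probability = 1.000000.
Step 5: alpha = 0.1. fail to reject H0.

n_eff = 11, pos = 5, neg = 6, p = 1.000000, fail to reject H0.


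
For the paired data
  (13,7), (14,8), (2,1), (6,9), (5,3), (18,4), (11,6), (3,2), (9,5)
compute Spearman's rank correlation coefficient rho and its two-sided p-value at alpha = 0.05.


Step 1: Rank x and y separately (midranks; no ties here).
rank(x): 13->7, 14->8, 2->1, 6->4, 5->3, 18->9, 11->6, 3->2, 9->5
rank(y): 7->7, 8->8, 1->1, 9->9, 3->3, 4->4, 6->6, 2->2, 5->5
Step 2: d_i = R_x(i) - R_y(i); compute d_i^2.
  (7-7)^2=0, (8-8)^2=0, (1-1)^2=0, (4-9)^2=25, (3-3)^2=0, (9-4)^2=25, (6-6)^2=0, (2-2)^2=0, (5-5)^2=0
sum(d^2) = 50.
Step 3: rho = 1 - 6*50 / (9*(9^2 - 1)) = 1 - 300/720 = 0.583333.
Step 4: Under H0, t = rho * sqrt((n-2)/(1-rho^2)) = 1.9001 ~ t(7).
Step 5: Two-sided p-value from the t-distribution with 7 df = 0.099186.
Step 6: alpha = 0.05. fail to reject H0.

rho = 0.5833, p = 0.099186, fail to reject H0 at alpha = 0.05.


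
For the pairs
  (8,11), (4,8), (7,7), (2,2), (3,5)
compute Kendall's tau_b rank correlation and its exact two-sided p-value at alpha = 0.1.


Step 1: Enumerate the 10 unordered pairs (i,j) with i<j and classify each by sign(x_j-x_i) * sign(y_j-y_i).
  (1,2):dx=-4,dy=-3->C; (1,3):dx=-1,dy=-4->C; (1,4):dx=-6,dy=-9->C; (1,5):dx=-5,dy=-6->C
  (2,3):dx=+3,dy=-1->D; (2,4):dx=-2,dy=-6->C; (2,5):dx=-1,dy=-3->C; (3,4):dx=-5,dy=-5->C
  (3,5):dx=-4,dy=-2->C; (4,5):dx=+1,dy=+3->C
Step 2: C = 9, D = 1, total pairs = 10.
Step 3: tau = (C - D)/(n(n-1)/2) = (9 - 1)/10 = 0.800000.
Step 4: Exact two-sided p-value (enumerate n! = 120 permutations of y under H0): p = 0.083333.
Step 5: alpha = 0.1. reject H0.

tau_b = 0.8000 (C=9, D=1), p = 0.083333, reject H0.


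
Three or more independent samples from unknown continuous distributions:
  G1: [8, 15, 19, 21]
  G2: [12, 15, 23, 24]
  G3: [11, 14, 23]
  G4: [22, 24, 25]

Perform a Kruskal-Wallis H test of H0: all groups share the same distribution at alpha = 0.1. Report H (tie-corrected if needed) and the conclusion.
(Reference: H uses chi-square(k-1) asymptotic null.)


Step 1: Combine all N = 14 observations and assign midranks.
sorted (value, group, rank): (8,G1,1), (11,G3,2), (12,G2,3), (14,G3,4), (15,G1,5.5), (15,G2,5.5), (19,G1,7), (21,G1,8), (22,G4,9), (23,G2,10.5), (23,G3,10.5), (24,G2,12.5), (24,G4,12.5), (25,G4,14)
Step 2: Sum ranks within each group.
R_1 = 21.5 (n_1 = 4)
R_2 = 31.5 (n_2 = 4)
R_3 = 16.5 (n_3 = 3)
R_4 = 35.5 (n_4 = 3)
Step 3: H = 12/(N(N+1)) * sum(R_i^2/n_i) - 3(N+1)
     = 12/(14*15) * (21.5^2/4 + 31.5^2/4 + 16.5^2/3 + 35.5^2/3) - 3*15
     = 0.057143 * 874.458 - 45
     = 4.969048.
Step 4: Ties present; correction factor C = 1 - 18/(14^3 - 14) = 0.993407. Corrected H = 4.969048 / 0.993407 = 5.002028.
Step 5: Under H0, H ~ chi^2(3); p-value = 0.171649.
Step 6: alpha = 0.1. fail to reject H0.

H = 5.0020, df = 3, p = 0.171649, fail to reject H0.


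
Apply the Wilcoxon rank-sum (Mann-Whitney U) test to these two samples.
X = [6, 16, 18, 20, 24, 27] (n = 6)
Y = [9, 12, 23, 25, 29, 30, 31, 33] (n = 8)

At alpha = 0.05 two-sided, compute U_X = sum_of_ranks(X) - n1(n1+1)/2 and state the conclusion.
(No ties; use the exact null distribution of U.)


Step 1: Combine and sort all 14 observations; assign midranks.
sorted (value, group): (6,X), (9,Y), (12,Y), (16,X), (18,X), (20,X), (23,Y), (24,X), (25,Y), (27,X), (29,Y), (30,Y), (31,Y), (33,Y)
ranks: 6->1, 9->2, 12->3, 16->4, 18->5, 20->6, 23->7, 24->8, 25->9, 27->10, 29->11, 30->12, 31->13, 33->14
Step 2: Rank sum for X: R1 = 1 + 4 + 5 + 6 + 8 + 10 = 34.
Step 3: U_X = R1 - n1(n1+1)/2 = 34 - 6*7/2 = 34 - 21 = 13.
       U_Y = n1*n2 - U_X = 48 - 13 = 35.
Step 4: No ties, so the exact null distribution of U (based on enumerating the C(14,6) = 3003 equally likely rank assignments) gives the two-sided p-value.
Step 5: p-value = 0.181152; compare to alpha = 0.05. fail to reject H0.

U_X = 13, p = 0.181152, fail to reject H0 at alpha = 0.05.


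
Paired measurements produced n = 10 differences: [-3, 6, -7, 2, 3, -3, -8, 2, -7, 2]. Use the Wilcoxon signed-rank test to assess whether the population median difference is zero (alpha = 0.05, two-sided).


Step 1: Drop any zero differences (none here) and take |d_i|.
|d| = [3, 6, 7, 2, 3, 3, 8, 2, 7, 2]
Step 2: Midrank |d_i| (ties get averaged ranks).
ranks: |3|->5, |6|->7, |7|->8.5, |2|->2, |3|->5, |3|->5, |8|->10, |2|->2, |7|->8.5, |2|->2
Step 3: Attach original signs; sum ranks with positive sign and with negative sign.
W+ = 7 + 2 + 5 + 2 + 2 = 18
W- = 5 + 8.5 + 5 + 10 + 8.5 = 37
(Check: W+ + W- = 55 should equal n(n+1)/2 = 55.)
Step 4: Test statistic W = min(W+, W-) = 18.
Step 5: Ties in |d|, so use the tie-corrected normal approximation.
        E[W] = n(n+1)/4 = 10*11/4 = 27.5.
        Tie groups: |d|=2 (t=3), |d|=3 (t=3), |d|=7 (t=2); sum(t^3 - t) = 54.
        Var[W] = n(n+1)(2n+1)/24 - sum(t^3-t)/48 = 2310/24 - 54/48 = 95.125.
        z = (W - E[W]) / sqrt(Var[W]) = (18 - 27.5) / 9.7532 = -0.9740.
        Two-sided p = 2*Phi(z) = 0.330037.
Step 6: alpha = 0.05. fail to reject H0.

W+ = 18, W- = 37, W = min = 18, p = 0.330037, fail to reject H0.


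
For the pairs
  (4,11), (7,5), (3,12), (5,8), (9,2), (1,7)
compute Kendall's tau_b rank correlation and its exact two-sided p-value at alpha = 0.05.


Step 1: Enumerate the 15 unordered pairs (i,j) with i<j and classify each by sign(x_j-x_i) * sign(y_j-y_i).
  (1,2):dx=+3,dy=-6->D; (1,3):dx=-1,dy=+1->D; (1,4):dx=+1,dy=-3->D; (1,5):dx=+5,dy=-9->D
  (1,6):dx=-3,dy=-4->C; (2,3):dx=-4,dy=+7->D; (2,4):dx=-2,dy=+3->D; (2,5):dx=+2,dy=-3->D
  (2,6):dx=-6,dy=+2->D; (3,4):dx=+2,dy=-4->D; (3,5):dx=+6,dy=-10->D; (3,6):dx=-2,dy=-5->C
  (4,5):dx=+4,dy=-6->D; (4,6):dx=-4,dy=-1->C; (5,6):dx=-8,dy=+5->D
Step 2: C = 3, D = 12, total pairs = 15.
Step 3: tau = (C - D)/(n(n-1)/2) = (3 - 12)/15 = -0.600000.
Step 4: Exact two-sided p-value (enumerate n! = 720 permutations of y under H0): p = 0.136111.
Step 5: alpha = 0.05. fail to reject H0.

tau_b = -0.6000 (C=3, D=12), p = 0.136111, fail to reject H0.


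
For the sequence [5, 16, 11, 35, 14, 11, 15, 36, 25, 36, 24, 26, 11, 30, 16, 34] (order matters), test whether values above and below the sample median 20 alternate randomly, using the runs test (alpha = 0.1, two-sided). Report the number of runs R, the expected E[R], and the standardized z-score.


Step 1: Compute median = 20; label A = above, B = below.
Labels in order: BBBABBBAAAAABABA  (n_A = 8, n_B = 8)
Step 2: Count runs R = 8.
Step 3: Under H0 (random ordering), E[R] = 2*n_A*n_B/(n_A+n_B) + 1 = 2*8*8/16 + 1 = 9.0000.
        Var[R] = 2*n_A*n_B*(2*n_A*n_B - n_A - n_B) / ((n_A+n_B)^2 * (n_A+n_B-1)) = 14336/3840 = 3.7333.
        SD[R] = 1.9322.
Step 4: Continuity-corrected z = (R + 0.5 - E[R]) / SD[R] = (8 + 0.5 - 9.0000) / 1.9322 = -0.2588.
Step 5: Two-sided p-value via normal approximation = 2*(1 - Phi(|z|)) = 0.795809.
Step 6: alpha = 0.1. fail to reject H0.

R = 8, z = -0.2588, p = 0.795809, fail to reject H0.


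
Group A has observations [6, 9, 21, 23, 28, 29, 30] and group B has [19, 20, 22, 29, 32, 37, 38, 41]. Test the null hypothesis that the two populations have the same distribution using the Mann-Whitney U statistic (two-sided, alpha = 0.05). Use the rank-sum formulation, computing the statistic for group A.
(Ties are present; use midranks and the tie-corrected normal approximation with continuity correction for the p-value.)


Step 1: Combine and sort all 15 observations; assign midranks.
sorted (value, group): (6,X), (9,X), (19,Y), (20,Y), (21,X), (22,Y), (23,X), (28,X), (29,X), (29,Y), (30,X), (32,Y), (37,Y), (38,Y), (41,Y)
ranks: 6->1, 9->2, 19->3, 20->4, 21->5, 22->6, 23->7, 28->8, 29->9.5, 29->9.5, 30->11, 32->12, 37->13, 38->14, 41->15
Step 2: Rank sum for X: R1 = 1 + 2 + 5 + 7 + 8 + 9.5 + 11 = 43.5.
Step 3: U_X = R1 - n1(n1+1)/2 = 43.5 - 7*8/2 = 43.5 - 28 = 15.5.
       U_Y = n1*n2 - U_X = 56 - 15.5 = 40.5.
Step 4: Ties are present, so use the tie-corrected normal approximation (with continuity correction) for the p-value.
Step 5: p-value = 0.164537; compare to alpha = 0.05. fail to reject H0.

U_X = 15.5, p = 0.164537, fail to reject H0 at alpha = 0.05.


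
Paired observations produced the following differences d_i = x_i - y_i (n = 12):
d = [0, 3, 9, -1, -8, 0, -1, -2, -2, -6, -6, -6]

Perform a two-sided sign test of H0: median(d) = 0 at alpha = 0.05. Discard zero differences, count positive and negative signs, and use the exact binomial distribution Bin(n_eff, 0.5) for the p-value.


Step 1: Discard zero differences. Original n = 12; n_eff = number of nonzero differences = 10.
Nonzero differences (with sign): +3, +9, -1, -8, -1, -2, -2, -6, -6, -6
Step 2: Count signs: positive = 2, negative = 8.
Step 3: Under H0: P(positive) = 0.5, so the number of positives S ~ Bin(10, 0.5).
Step 4: Two-sided exact p-value = sum of Bin(10,0.5) probabilities at or below the observed probability = 0.109375.
Step 5: alpha = 0.05. fail to reject H0.

n_eff = 10, pos = 2, neg = 8, p = 0.109375, fail to reject H0.


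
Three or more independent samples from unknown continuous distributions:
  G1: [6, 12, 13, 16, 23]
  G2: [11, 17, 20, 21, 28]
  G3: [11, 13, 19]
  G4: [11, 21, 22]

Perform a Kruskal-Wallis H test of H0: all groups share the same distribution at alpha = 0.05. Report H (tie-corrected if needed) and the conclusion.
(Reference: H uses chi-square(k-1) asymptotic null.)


Step 1: Combine all N = 16 observations and assign midranks.
sorted (value, group, rank): (6,G1,1), (11,G2,3), (11,G3,3), (11,G4,3), (12,G1,5), (13,G1,6.5), (13,G3,6.5), (16,G1,8), (17,G2,9), (19,G3,10), (20,G2,11), (21,G2,12.5), (21,G4,12.5), (22,G4,14), (23,G1,15), (28,G2,16)
Step 2: Sum ranks within each group.
R_1 = 35.5 (n_1 = 5)
R_2 = 51.5 (n_2 = 5)
R_3 = 19.5 (n_3 = 3)
R_4 = 29.5 (n_4 = 3)
Step 3: H = 12/(N(N+1)) * sum(R_i^2/n_i) - 3(N+1)
     = 12/(16*17) * (35.5^2/5 + 51.5^2/5 + 19.5^2/3 + 29.5^2/3) - 3*17
     = 0.044118 * 1199.33 - 51
     = 1.911765.
Step 4: Ties present; correction factor C = 1 - 36/(16^3 - 16) = 0.991176. Corrected H = 1.911765 / 0.991176 = 1.928783.
Step 5: Under H0, H ~ chi^2(3); p-value = 0.587319.
Step 6: alpha = 0.05. fail to reject H0.

H = 1.9288, df = 3, p = 0.587319, fail to reject H0.


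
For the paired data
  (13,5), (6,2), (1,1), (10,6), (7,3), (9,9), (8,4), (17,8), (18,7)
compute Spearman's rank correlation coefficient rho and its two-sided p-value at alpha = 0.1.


Step 1: Rank x and y separately (midranks; no ties here).
rank(x): 13->7, 6->2, 1->1, 10->6, 7->3, 9->5, 8->4, 17->8, 18->9
rank(y): 5->5, 2->2, 1->1, 6->6, 3->3, 9->9, 4->4, 8->8, 7->7
Step 2: d_i = R_x(i) - R_y(i); compute d_i^2.
  (7-5)^2=4, (2-2)^2=0, (1-1)^2=0, (6-6)^2=0, (3-3)^2=0, (5-9)^2=16, (4-4)^2=0, (8-8)^2=0, (9-7)^2=4
sum(d^2) = 24.
Step 3: rho = 1 - 6*24 / (9*(9^2 - 1)) = 1 - 144/720 = 0.800000.
Step 4: Under H0, t = rho * sqrt((n-2)/(1-rho^2)) = 3.5277 ~ t(7).
Step 5: Two-sided p-value from the t-distribution with 7 df = 0.009628.
Step 6: alpha = 0.1. reject H0.

rho = 0.8000, p = 0.009628, reject H0 at alpha = 0.1.


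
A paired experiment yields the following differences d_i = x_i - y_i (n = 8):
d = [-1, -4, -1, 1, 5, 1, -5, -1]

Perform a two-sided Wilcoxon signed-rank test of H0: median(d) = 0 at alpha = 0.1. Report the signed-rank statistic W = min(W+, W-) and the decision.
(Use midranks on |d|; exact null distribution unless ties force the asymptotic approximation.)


Step 1: Drop any zero differences (none here) and take |d_i|.
|d| = [1, 4, 1, 1, 5, 1, 5, 1]
Step 2: Midrank |d_i| (ties get averaged ranks).
ranks: |1|->3, |4|->6, |1|->3, |1|->3, |5|->7.5, |1|->3, |5|->7.5, |1|->3
Step 3: Attach original signs; sum ranks with positive sign and with negative sign.
W+ = 3 + 7.5 + 3 = 13.5
W- = 3 + 6 + 3 + 7.5 + 3 = 22.5
(Check: W+ + W- = 36 should equal n(n+1)/2 = 36.)
Step 4: Test statistic W = min(W+, W-) = 13.5.
Step 5: Ties in |d|, so use the tie-corrected normal approximation.
        E[W] = n(n+1)/4 = 8*9/4 = 18.
        Tie groups: |d|=1 (t=5), |d|=5 (t=2); sum(t^3 - t) = 126.
        Var[W] = n(n+1)(2n+1)/24 - sum(t^3-t)/48 = 1224/24 - 126/48 = 48.375.
        z = (W - E[W]) / sqrt(Var[W]) = (13.5 - 18) / 6.9552 = -0.6470.
        Two-sided p = 2*Phi(z) = 0.517634.
Step 6: alpha = 0.1. fail to reject H0.

W+ = 13.5, W- = 22.5, W = min = 13.5, p = 0.517634, fail to reject H0.


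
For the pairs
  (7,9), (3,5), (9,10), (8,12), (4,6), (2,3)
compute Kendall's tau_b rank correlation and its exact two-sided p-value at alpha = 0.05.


Step 1: Enumerate the 15 unordered pairs (i,j) with i<j and classify each by sign(x_j-x_i) * sign(y_j-y_i).
  (1,2):dx=-4,dy=-4->C; (1,3):dx=+2,dy=+1->C; (1,4):dx=+1,dy=+3->C; (1,5):dx=-3,dy=-3->C
  (1,6):dx=-5,dy=-6->C; (2,3):dx=+6,dy=+5->C; (2,4):dx=+5,dy=+7->C; (2,5):dx=+1,dy=+1->C
  (2,6):dx=-1,dy=-2->C; (3,4):dx=-1,dy=+2->D; (3,5):dx=-5,dy=-4->C; (3,6):dx=-7,dy=-7->C
  (4,5):dx=-4,dy=-6->C; (4,6):dx=-6,dy=-9->C; (5,6):dx=-2,dy=-3->C
Step 2: C = 14, D = 1, total pairs = 15.
Step 3: tau = (C - D)/(n(n-1)/2) = (14 - 1)/15 = 0.866667.
Step 4: Exact two-sided p-value (enumerate n! = 720 permutations of y under H0): p = 0.016667.
Step 5: alpha = 0.05. reject H0.

tau_b = 0.8667 (C=14, D=1), p = 0.016667, reject H0.


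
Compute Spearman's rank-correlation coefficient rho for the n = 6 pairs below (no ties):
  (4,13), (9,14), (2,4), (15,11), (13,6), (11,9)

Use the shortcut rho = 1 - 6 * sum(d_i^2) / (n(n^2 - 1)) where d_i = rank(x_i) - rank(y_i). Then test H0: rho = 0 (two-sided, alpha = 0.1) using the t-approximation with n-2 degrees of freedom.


Step 1: Rank x and y separately (midranks; no ties here).
rank(x): 4->2, 9->3, 2->1, 15->6, 13->5, 11->4
rank(y): 13->5, 14->6, 4->1, 11->4, 6->2, 9->3
Step 2: d_i = R_x(i) - R_y(i); compute d_i^2.
  (2-5)^2=9, (3-6)^2=9, (1-1)^2=0, (6-4)^2=4, (5-2)^2=9, (4-3)^2=1
sum(d^2) = 32.
Step 3: rho = 1 - 6*32 / (6*(6^2 - 1)) = 1 - 192/210 = 0.085714.
Step 4: Under H0, t = rho * sqrt((n-2)/(1-rho^2)) = 0.1721 ~ t(4).
Step 5: Two-sided p-value from the t-distribution with 4 df = 0.871743.
Step 6: alpha = 0.1. fail to reject H0.

rho = 0.0857, p = 0.871743, fail to reject H0 at alpha = 0.1.


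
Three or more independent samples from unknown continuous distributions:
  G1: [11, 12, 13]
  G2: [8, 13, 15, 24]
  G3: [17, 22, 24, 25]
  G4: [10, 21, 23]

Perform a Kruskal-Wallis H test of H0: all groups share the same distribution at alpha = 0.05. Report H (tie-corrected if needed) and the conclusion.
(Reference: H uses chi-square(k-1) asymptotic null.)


Step 1: Combine all N = 14 observations and assign midranks.
sorted (value, group, rank): (8,G2,1), (10,G4,2), (11,G1,3), (12,G1,4), (13,G1,5.5), (13,G2,5.5), (15,G2,7), (17,G3,8), (21,G4,9), (22,G3,10), (23,G4,11), (24,G2,12.5), (24,G3,12.5), (25,G3,14)
Step 2: Sum ranks within each group.
R_1 = 12.5 (n_1 = 3)
R_2 = 26 (n_2 = 4)
R_3 = 44.5 (n_3 = 4)
R_4 = 22 (n_4 = 3)
Step 3: H = 12/(N(N+1)) * sum(R_i^2/n_i) - 3(N+1)
     = 12/(14*15) * (12.5^2/3 + 26^2/4 + 44.5^2/4 + 22^2/3) - 3*15
     = 0.057143 * 877.479 - 45
     = 5.141667.
Step 4: Ties present; correction factor C = 1 - 12/(14^3 - 14) = 0.995604. Corrected H = 5.141667 / 0.995604 = 5.164367.
Step 5: Under H0, H ~ chi^2(3); p-value = 0.160150.
Step 6: alpha = 0.05. fail to reject H0.

H = 5.1644, df = 3, p = 0.160150, fail to reject H0.


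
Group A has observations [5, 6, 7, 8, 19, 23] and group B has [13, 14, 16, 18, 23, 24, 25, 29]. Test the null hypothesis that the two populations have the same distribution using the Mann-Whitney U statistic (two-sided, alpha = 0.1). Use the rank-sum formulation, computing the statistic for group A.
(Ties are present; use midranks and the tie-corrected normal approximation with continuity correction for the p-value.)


Step 1: Combine and sort all 14 observations; assign midranks.
sorted (value, group): (5,X), (6,X), (7,X), (8,X), (13,Y), (14,Y), (16,Y), (18,Y), (19,X), (23,X), (23,Y), (24,Y), (25,Y), (29,Y)
ranks: 5->1, 6->2, 7->3, 8->4, 13->5, 14->6, 16->7, 18->8, 19->9, 23->10.5, 23->10.5, 24->12, 25->13, 29->14
Step 2: Rank sum for X: R1 = 1 + 2 + 3 + 4 + 9 + 10.5 = 29.5.
Step 3: U_X = R1 - n1(n1+1)/2 = 29.5 - 6*7/2 = 29.5 - 21 = 8.5.
       U_Y = n1*n2 - U_X = 48 - 8.5 = 39.5.
Step 4: Ties are present, so use the tie-corrected normal approximation (with continuity correction) for the p-value.
Step 5: p-value = 0.052547; compare to alpha = 0.1. reject H0.

U_X = 8.5, p = 0.052547, reject H0 at alpha = 0.1.


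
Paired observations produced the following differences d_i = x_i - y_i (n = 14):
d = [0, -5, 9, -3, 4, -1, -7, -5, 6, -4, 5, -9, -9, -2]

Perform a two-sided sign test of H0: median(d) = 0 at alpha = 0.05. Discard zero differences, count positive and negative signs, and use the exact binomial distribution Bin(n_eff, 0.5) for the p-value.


Step 1: Discard zero differences. Original n = 14; n_eff = number of nonzero differences = 13.
Nonzero differences (with sign): -5, +9, -3, +4, -1, -7, -5, +6, -4, +5, -9, -9, -2
Step 2: Count signs: positive = 4, negative = 9.
Step 3: Under H0: P(positive) = 0.5, so the number of positives S ~ Bin(13, 0.5).
Step 4: Two-sided exact p-value = sum of Bin(13,0.5) probabilities at or below the observed probability = 0.266846.
Step 5: alpha = 0.05. fail to reject H0.

n_eff = 13, pos = 4, neg = 9, p = 0.266846, fail to reject H0.


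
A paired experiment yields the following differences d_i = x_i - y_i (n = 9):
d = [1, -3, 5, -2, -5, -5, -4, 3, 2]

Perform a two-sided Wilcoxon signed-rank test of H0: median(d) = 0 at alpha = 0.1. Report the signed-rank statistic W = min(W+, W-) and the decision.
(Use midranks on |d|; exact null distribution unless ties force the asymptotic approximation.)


Step 1: Drop any zero differences (none here) and take |d_i|.
|d| = [1, 3, 5, 2, 5, 5, 4, 3, 2]
Step 2: Midrank |d_i| (ties get averaged ranks).
ranks: |1|->1, |3|->4.5, |5|->8, |2|->2.5, |5|->8, |5|->8, |4|->6, |3|->4.5, |2|->2.5
Step 3: Attach original signs; sum ranks with positive sign and with negative sign.
W+ = 1 + 8 + 4.5 + 2.5 = 16
W- = 4.5 + 2.5 + 8 + 8 + 6 = 29
(Check: W+ + W- = 45 should equal n(n+1)/2 = 45.)
Step 4: Test statistic W = min(W+, W-) = 16.
Step 5: Ties in |d|, so use the tie-corrected normal approximation.
        E[W] = n(n+1)/4 = 9*10/4 = 22.5.
        Tie groups: |d|=2 (t=2), |d|=3 (t=2), |d|=5 (t=3); sum(t^3 - t) = 36.
        Var[W] = n(n+1)(2n+1)/24 - sum(t^3-t)/48 = 1710/24 - 36/48 = 70.5.
        z = (W - E[W]) / sqrt(Var[W]) = (16 - 22.5) / 8.3964 = -0.7741.
        Two-sided p = 2*Phi(z) = 0.438849.
Step 6: alpha = 0.1. fail to reject H0.

W+ = 16, W- = 29, W = min = 16, p = 0.438849, fail to reject H0.


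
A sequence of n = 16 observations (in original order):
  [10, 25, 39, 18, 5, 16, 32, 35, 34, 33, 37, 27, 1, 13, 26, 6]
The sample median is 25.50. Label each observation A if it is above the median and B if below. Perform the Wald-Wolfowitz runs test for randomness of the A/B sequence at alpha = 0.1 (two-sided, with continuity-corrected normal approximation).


Step 1: Compute median = 25.50; label A = above, B = below.
Labels in order: BBABBBAAAAAABBAB  (n_A = 8, n_B = 8)
Step 2: Count runs R = 7.
Step 3: Under H0 (random ordering), E[R] = 2*n_A*n_B/(n_A+n_B) + 1 = 2*8*8/16 + 1 = 9.0000.
        Var[R] = 2*n_A*n_B*(2*n_A*n_B - n_A - n_B) / ((n_A+n_B)^2 * (n_A+n_B-1)) = 14336/3840 = 3.7333.
        SD[R] = 1.9322.
Step 4: Continuity-corrected z = (R + 0.5 - E[R]) / SD[R] = (7 + 0.5 - 9.0000) / 1.9322 = -0.7763.
Step 5: Two-sided p-value via normal approximation = 2*(1 - Phi(|z|)) = 0.437558.
Step 6: alpha = 0.1. fail to reject H0.

R = 7, z = -0.7763, p = 0.437558, fail to reject H0.


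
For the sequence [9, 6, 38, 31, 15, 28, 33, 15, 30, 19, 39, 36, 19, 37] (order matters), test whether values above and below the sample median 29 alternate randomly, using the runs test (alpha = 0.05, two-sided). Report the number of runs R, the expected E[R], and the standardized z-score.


Step 1: Compute median = 29; label A = above, B = below.
Labels in order: BBAABBABABAABA  (n_A = 7, n_B = 7)
Step 2: Count runs R = 10.
Step 3: Under H0 (random ordering), E[R] = 2*n_A*n_B/(n_A+n_B) + 1 = 2*7*7/14 + 1 = 8.0000.
        Var[R] = 2*n_A*n_B*(2*n_A*n_B - n_A - n_B) / ((n_A+n_B)^2 * (n_A+n_B-1)) = 8232/2548 = 3.2308.
        SD[R] = 1.7974.
Step 4: Continuity-corrected z = (R - 0.5 - E[R]) / SD[R] = (10 - 0.5 - 8.0000) / 1.7974 = 0.8345.
Step 5: Two-sided p-value via normal approximation = 2*(1 - Phi(|z|)) = 0.403986.
Step 6: alpha = 0.05. fail to reject H0.

R = 10, z = 0.8345, p = 0.403986, fail to reject H0.


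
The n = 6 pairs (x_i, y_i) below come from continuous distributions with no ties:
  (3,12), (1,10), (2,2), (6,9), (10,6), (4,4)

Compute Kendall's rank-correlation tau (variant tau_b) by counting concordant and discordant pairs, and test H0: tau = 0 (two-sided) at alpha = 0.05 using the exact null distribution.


Step 1: Enumerate the 15 unordered pairs (i,j) with i<j and classify each by sign(x_j-x_i) * sign(y_j-y_i).
  (1,2):dx=-2,dy=-2->C; (1,3):dx=-1,dy=-10->C; (1,4):dx=+3,dy=-3->D; (1,5):dx=+7,dy=-6->D
  (1,6):dx=+1,dy=-8->D; (2,3):dx=+1,dy=-8->D; (2,4):dx=+5,dy=-1->D; (2,5):dx=+9,dy=-4->D
  (2,6):dx=+3,dy=-6->D; (3,4):dx=+4,dy=+7->C; (3,5):dx=+8,dy=+4->C; (3,6):dx=+2,dy=+2->C
  (4,5):dx=+4,dy=-3->D; (4,6):dx=-2,dy=-5->C; (5,6):dx=-6,dy=-2->C
Step 2: C = 7, D = 8, total pairs = 15.
Step 3: tau = (C - D)/(n(n-1)/2) = (7 - 8)/15 = -0.066667.
Step 4: Exact two-sided p-value (enumerate n! = 720 permutations of y under H0): p = 1.000000.
Step 5: alpha = 0.05. fail to reject H0.

tau_b = -0.0667 (C=7, D=8), p = 1.000000, fail to reject H0.


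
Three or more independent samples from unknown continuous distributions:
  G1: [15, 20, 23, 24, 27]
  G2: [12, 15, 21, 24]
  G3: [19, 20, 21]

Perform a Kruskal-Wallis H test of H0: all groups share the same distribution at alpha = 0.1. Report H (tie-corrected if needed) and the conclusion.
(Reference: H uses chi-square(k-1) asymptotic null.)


Step 1: Combine all N = 12 observations and assign midranks.
sorted (value, group, rank): (12,G2,1), (15,G1,2.5), (15,G2,2.5), (19,G3,4), (20,G1,5.5), (20,G3,5.5), (21,G2,7.5), (21,G3,7.5), (23,G1,9), (24,G1,10.5), (24,G2,10.5), (27,G1,12)
Step 2: Sum ranks within each group.
R_1 = 39.5 (n_1 = 5)
R_2 = 21.5 (n_2 = 4)
R_3 = 17 (n_3 = 3)
Step 3: H = 12/(N(N+1)) * sum(R_i^2/n_i) - 3(N+1)
     = 12/(12*13) * (39.5^2/5 + 21.5^2/4 + 17^2/3) - 3*13
     = 0.076923 * 523.946 - 39
     = 1.303526.
Step 4: Ties present; correction factor C = 1 - 24/(12^3 - 12) = 0.986014. Corrected H = 1.303526 / 0.986014 = 1.322015.
Step 5: Under H0, H ~ chi^2(2); p-value = 0.516331.
Step 6: alpha = 0.1. fail to reject H0.

H = 1.3220, df = 2, p = 0.516331, fail to reject H0.


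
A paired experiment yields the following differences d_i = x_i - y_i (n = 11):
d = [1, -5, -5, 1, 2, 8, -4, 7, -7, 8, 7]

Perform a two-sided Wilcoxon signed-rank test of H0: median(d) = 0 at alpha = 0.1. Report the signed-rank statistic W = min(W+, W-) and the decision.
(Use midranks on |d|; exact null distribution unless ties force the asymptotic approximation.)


Step 1: Drop any zero differences (none here) and take |d_i|.
|d| = [1, 5, 5, 1, 2, 8, 4, 7, 7, 8, 7]
Step 2: Midrank |d_i| (ties get averaged ranks).
ranks: |1|->1.5, |5|->5.5, |5|->5.5, |1|->1.5, |2|->3, |8|->10.5, |4|->4, |7|->8, |7|->8, |8|->10.5, |7|->8
Step 3: Attach original signs; sum ranks with positive sign and with negative sign.
W+ = 1.5 + 1.5 + 3 + 10.5 + 8 + 10.5 + 8 = 43
W- = 5.5 + 5.5 + 4 + 8 = 23
(Check: W+ + W- = 66 should equal n(n+1)/2 = 66.)
Step 4: Test statistic W = min(W+, W-) = 23.
Step 5: Ties in |d|, so use the tie-corrected normal approximation.
        E[W] = n(n+1)/4 = 11*12/4 = 33.
        Tie groups: |d|=1 (t=2), |d|=5 (t=2), |d|=7 (t=3), |d|=8 (t=2); sum(t^3 - t) = 42.
        Var[W] = n(n+1)(2n+1)/24 - sum(t^3-t)/48 = 3036/24 - 42/48 = 125.625.
        z = (W - E[W]) / sqrt(Var[W]) = (23 - 33) / 11.2083 = -0.8922.
        Two-sided p = 2*Phi(z) = 0.372286.
Step 6: alpha = 0.1. fail to reject H0.

W+ = 43, W- = 23, W = min = 23, p = 0.372286, fail to reject H0.


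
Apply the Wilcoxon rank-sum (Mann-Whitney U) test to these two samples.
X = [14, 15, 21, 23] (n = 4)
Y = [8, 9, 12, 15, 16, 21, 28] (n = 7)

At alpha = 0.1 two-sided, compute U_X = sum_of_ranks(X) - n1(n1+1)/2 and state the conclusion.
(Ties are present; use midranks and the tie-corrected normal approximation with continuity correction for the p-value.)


Step 1: Combine and sort all 11 observations; assign midranks.
sorted (value, group): (8,Y), (9,Y), (12,Y), (14,X), (15,X), (15,Y), (16,Y), (21,X), (21,Y), (23,X), (28,Y)
ranks: 8->1, 9->2, 12->3, 14->4, 15->5.5, 15->5.5, 16->7, 21->8.5, 21->8.5, 23->10, 28->11
Step 2: Rank sum for X: R1 = 4 + 5.5 + 8.5 + 10 = 28.
Step 3: U_X = R1 - n1(n1+1)/2 = 28 - 4*5/2 = 28 - 10 = 18.
       U_Y = n1*n2 - U_X = 28 - 18 = 10.
Step 4: Ties are present, so use the tie-corrected normal approximation (with continuity correction) for the p-value.
Step 5: p-value = 0.506393; compare to alpha = 0.1. fail to reject H0.

U_X = 18, p = 0.506393, fail to reject H0 at alpha = 0.1.


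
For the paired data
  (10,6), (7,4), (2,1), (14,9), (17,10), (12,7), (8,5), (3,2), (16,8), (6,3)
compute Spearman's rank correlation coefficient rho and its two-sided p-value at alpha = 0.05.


Step 1: Rank x and y separately (midranks; no ties here).
rank(x): 10->6, 7->4, 2->1, 14->8, 17->10, 12->7, 8->5, 3->2, 16->9, 6->3
rank(y): 6->6, 4->4, 1->1, 9->9, 10->10, 7->7, 5->5, 2->2, 8->8, 3->3
Step 2: d_i = R_x(i) - R_y(i); compute d_i^2.
  (6-6)^2=0, (4-4)^2=0, (1-1)^2=0, (8-9)^2=1, (10-10)^2=0, (7-7)^2=0, (5-5)^2=0, (2-2)^2=0, (9-8)^2=1, (3-3)^2=0
sum(d^2) = 2.
Step 3: rho = 1 - 6*2 / (10*(10^2 - 1)) = 1 - 12/990 = 0.987879.
Step 4: Under H0, t = rho * sqrt((n-2)/(1-rho^2)) = 18.0003 ~ t(8).
Step 5: Two-sided p-value from the t-distribution with 8 df = 0.000000.
Step 6: alpha = 0.05. reject H0.

rho = 0.9879, p = 0.000000, reject H0 at alpha = 0.05.


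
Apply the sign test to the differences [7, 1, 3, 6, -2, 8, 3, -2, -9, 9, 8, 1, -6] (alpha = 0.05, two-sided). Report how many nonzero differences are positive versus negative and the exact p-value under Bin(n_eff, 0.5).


Step 1: Discard zero differences. Original n = 13; n_eff = number of nonzero differences = 13.
Nonzero differences (with sign): +7, +1, +3, +6, -2, +8, +3, -2, -9, +9, +8, +1, -6
Step 2: Count signs: positive = 9, negative = 4.
Step 3: Under H0: P(positive) = 0.5, so the number of positives S ~ Bin(13, 0.5).
Step 4: Two-sided exact p-value = sum of Bin(13,0.5) probabilities at or below the observed probability = 0.266846.
Step 5: alpha = 0.05. fail to reject H0.

n_eff = 13, pos = 9, neg = 4, p = 0.266846, fail to reject H0.


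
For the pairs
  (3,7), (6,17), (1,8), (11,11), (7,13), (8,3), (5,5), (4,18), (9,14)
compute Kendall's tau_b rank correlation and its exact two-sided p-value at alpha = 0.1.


Step 1: Enumerate the 36 unordered pairs (i,j) with i<j and classify each by sign(x_j-x_i) * sign(y_j-y_i).
  (1,2):dx=+3,dy=+10->C; (1,3):dx=-2,dy=+1->D; (1,4):dx=+8,dy=+4->C; (1,5):dx=+4,dy=+6->C
  (1,6):dx=+5,dy=-4->D; (1,7):dx=+2,dy=-2->D; (1,8):dx=+1,dy=+11->C; (1,9):dx=+6,dy=+7->C
  (2,3):dx=-5,dy=-9->C; (2,4):dx=+5,dy=-6->D; (2,5):dx=+1,dy=-4->D; (2,6):dx=+2,dy=-14->D
  (2,7):dx=-1,dy=-12->C; (2,8):dx=-2,dy=+1->D; (2,9):dx=+3,dy=-3->D; (3,4):dx=+10,dy=+3->C
  (3,5):dx=+6,dy=+5->C; (3,6):dx=+7,dy=-5->D; (3,7):dx=+4,dy=-3->D; (3,8):dx=+3,dy=+10->C
  (3,9):dx=+8,dy=+6->C; (4,5):dx=-4,dy=+2->D; (4,6):dx=-3,dy=-8->C; (4,7):dx=-6,dy=-6->C
  (4,8):dx=-7,dy=+7->D; (4,9):dx=-2,dy=+3->D; (5,6):dx=+1,dy=-10->D; (5,7):dx=-2,dy=-8->C
  (5,8):dx=-3,dy=+5->D; (5,9):dx=+2,dy=+1->C; (6,7):dx=-3,dy=+2->D; (6,8):dx=-4,dy=+15->D
  (6,9):dx=+1,dy=+11->C; (7,8):dx=-1,dy=+13->D; (7,9):dx=+4,dy=+9->C; (8,9):dx=+5,dy=-4->D
Step 2: C = 17, D = 19, total pairs = 36.
Step 3: tau = (C - D)/(n(n-1)/2) = (17 - 19)/36 = -0.055556.
Step 4: Exact two-sided p-value (enumerate n! = 362880 permutations of y under H0): p = 0.919455.
Step 5: alpha = 0.1. fail to reject H0.

tau_b = -0.0556 (C=17, D=19), p = 0.919455, fail to reject H0.


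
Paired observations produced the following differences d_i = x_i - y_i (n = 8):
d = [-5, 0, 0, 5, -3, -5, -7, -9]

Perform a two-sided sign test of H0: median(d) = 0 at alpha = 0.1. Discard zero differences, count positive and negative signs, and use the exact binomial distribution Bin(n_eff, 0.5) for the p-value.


Step 1: Discard zero differences. Original n = 8; n_eff = number of nonzero differences = 6.
Nonzero differences (with sign): -5, +5, -3, -5, -7, -9
Step 2: Count signs: positive = 1, negative = 5.
Step 3: Under H0: P(positive) = 0.5, so the number of positives S ~ Bin(6, 0.5).
Step 4: Two-sided exact p-value = sum of Bin(6,0.5) probabilities at or below the observed probability = 0.218750.
Step 5: alpha = 0.1. fail to reject H0.

n_eff = 6, pos = 1, neg = 5, p = 0.218750, fail to reject H0.


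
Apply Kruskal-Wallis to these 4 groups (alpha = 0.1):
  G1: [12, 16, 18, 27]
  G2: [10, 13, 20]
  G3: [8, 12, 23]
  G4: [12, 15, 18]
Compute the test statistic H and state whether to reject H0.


Step 1: Combine all N = 13 observations and assign midranks.
sorted (value, group, rank): (8,G3,1), (10,G2,2), (12,G1,4), (12,G3,4), (12,G4,4), (13,G2,6), (15,G4,7), (16,G1,8), (18,G1,9.5), (18,G4,9.5), (20,G2,11), (23,G3,12), (27,G1,13)
Step 2: Sum ranks within each group.
R_1 = 34.5 (n_1 = 4)
R_2 = 19 (n_2 = 3)
R_3 = 17 (n_3 = 3)
R_4 = 20.5 (n_4 = 3)
Step 3: H = 12/(N(N+1)) * sum(R_i^2/n_i) - 3(N+1)
     = 12/(13*14) * (34.5^2/4 + 19^2/3 + 17^2/3 + 20.5^2/3) - 3*14
     = 0.065934 * 654.312 - 42
     = 1.141484.
Step 4: Ties present; correction factor C = 1 - 30/(13^3 - 13) = 0.986264. Corrected H = 1.141484 / 0.986264 = 1.157382.
Step 5: Under H0, H ~ chi^2(3); p-value = 0.763243.
Step 6: alpha = 0.1. fail to reject H0.

H = 1.1574, df = 3, p = 0.763243, fail to reject H0.


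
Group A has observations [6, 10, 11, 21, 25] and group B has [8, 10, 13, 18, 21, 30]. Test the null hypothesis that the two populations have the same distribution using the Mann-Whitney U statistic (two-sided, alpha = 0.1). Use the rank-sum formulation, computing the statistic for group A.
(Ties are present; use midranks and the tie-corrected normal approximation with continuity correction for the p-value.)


Step 1: Combine and sort all 11 observations; assign midranks.
sorted (value, group): (6,X), (8,Y), (10,X), (10,Y), (11,X), (13,Y), (18,Y), (21,X), (21,Y), (25,X), (30,Y)
ranks: 6->1, 8->2, 10->3.5, 10->3.5, 11->5, 13->6, 18->7, 21->8.5, 21->8.5, 25->10, 30->11
Step 2: Rank sum for X: R1 = 1 + 3.5 + 5 + 8.5 + 10 = 28.
Step 3: U_X = R1 - n1(n1+1)/2 = 28 - 5*6/2 = 28 - 15 = 13.
       U_Y = n1*n2 - U_X = 30 - 13 = 17.
Step 4: Ties are present, so use the tie-corrected normal approximation (with continuity correction) for the p-value.
Step 5: p-value = 0.783228; compare to alpha = 0.1. fail to reject H0.

U_X = 13, p = 0.783228, fail to reject H0 at alpha = 0.1.


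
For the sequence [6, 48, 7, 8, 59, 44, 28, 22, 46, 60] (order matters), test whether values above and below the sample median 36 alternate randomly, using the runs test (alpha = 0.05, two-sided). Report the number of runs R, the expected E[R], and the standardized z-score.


Step 1: Compute median = 36; label A = above, B = below.
Labels in order: BABBAABBAA  (n_A = 5, n_B = 5)
Step 2: Count runs R = 6.
Step 3: Under H0 (random ordering), E[R] = 2*n_A*n_B/(n_A+n_B) + 1 = 2*5*5/10 + 1 = 6.0000.
        Var[R] = 2*n_A*n_B*(2*n_A*n_B - n_A - n_B) / ((n_A+n_B)^2 * (n_A+n_B-1)) = 2000/900 = 2.2222.
        SD[R] = 1.4907.
Step 4: R = E[R], so z = 0 with no continuity correction.
Step 5: Two-sided p-value via normal approximation = 2*(1 - Phi(|z|)) = 1.000000.
Step 6: alpha = 0.05. fail to reject H0.

R = 6, z = 0.0000, p = 1.000000, fail to reject H0.


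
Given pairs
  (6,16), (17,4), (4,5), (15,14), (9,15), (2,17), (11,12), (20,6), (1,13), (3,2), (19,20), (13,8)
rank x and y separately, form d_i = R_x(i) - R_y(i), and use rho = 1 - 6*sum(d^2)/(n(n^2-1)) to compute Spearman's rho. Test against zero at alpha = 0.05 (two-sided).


Step 1: Rank x and y separately (midranks; no ties here).
rank(x): 6->5, 17->10, 4->4, 15->9, 9->6, 2->2, 11->7, 20->12, 1->1, 3->3, 19->11, 13->8
rank(y): 16->10, 4->2, 5->3, 14->8, 15->9, 17->11, 12->6, 6->4, 13->7, 2->1, 20->12, 8->5
Step 2: d_i = R_x(i) - R_y(i); compute d_i^2.
  (5-10)^2=25, (10-2)^2=64, (4-3)^2=1, (9-8)^2=1, (6-9)^2=9, (2-11)^2=81, (7-6)^2=1, (12-4)^2=64, (1-7)^2=36, (3-1)^2=4, (11-12)^2=1, (8-5)^2=9
sum(d^2) = 296.
Step 3: rho = 1 - 6*296 / (12*(12^2 - 1)) = 1 - 1776/1716 = -0.034965.
Step 4: Under H0, t = rho * sqrt((n-2)/(1-rho^2)) = -0.1106 ~ t(10).
Step 5: Two-sided p-value from the t-distribution with 10 df = 0.914093.
Step 6: alpha = 0.05. fail to reject H0.

rho = -0.0350, p = 0.914093, fail to reject H0 at alpha = 0.05.


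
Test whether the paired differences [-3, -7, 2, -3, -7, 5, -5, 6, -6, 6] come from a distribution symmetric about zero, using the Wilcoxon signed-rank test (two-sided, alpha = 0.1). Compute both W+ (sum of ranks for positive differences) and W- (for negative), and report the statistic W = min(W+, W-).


Step 1: Drop any zero differences (none here) and take |d_i|.
|d| = [3, 7, 2, 3, 7, 5, 5, 6, 6, 6]
Step 2: Midrank |d_i| (ties get averaged ranks).
ranks: |3|->2.5, |7|->9.5, |2|->1, |3|->2.5, |7|->9.5, |5|->4.5, |5|->4.5, |6|->7, |6|->7, |6|->7
Step 3: Attach original signs; sum ranks with positive sign and with negative sign.
W+ = 1 + 4.5 + 7 + 7 = 19.5
W- = 2.5 + 9.5 + 2.5 + 9.5 + 4.5 + 7 = 35.5
(Check: W+ + W- = 55 should equal n(n+1)/2 = 55.)
Step 4: Test statistic W = min(W+, W-) = 19.5.
Step 5: Ties in |d|, so use the tie-corrected normal approximation.
        E[W] = n(n+1)/4 = 10*11/4 = 27.5.
        Tie groups: |d|=3 (t=2), |d|=5 (t=2), |d|=6 (t=3), |d|=7 (t=2); sum(t^3 - t) = 42.
        Var[W] = n(n+1)(2n+1)/24 - sum(t^3-t)/48 = 2310/24 - 42/48 = 95.375.
        z = (W - E[W]) / sqrt(Var[W]) = (19.5 - 27.5) / 9.7660 = -0.8192.
        Two-sided p = 2*Phi(z) = 0.412691.
Step 6: alpha = 0.1. fail to reject H0.

W+ = 19.5, W- = 35.5, W = min = 19.5, p = 0.412691, fail to reject H0.


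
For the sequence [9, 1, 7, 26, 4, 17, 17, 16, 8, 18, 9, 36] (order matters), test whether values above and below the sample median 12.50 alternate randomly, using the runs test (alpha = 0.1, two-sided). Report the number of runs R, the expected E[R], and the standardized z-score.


Step 1: Compute median = 12.50; label A = above, B = below.
Labels in order: BBBABAAABABA  (n_A = 6, n_B = 6)
Step 2: Count runs R = 8.
Step 3: Under H0 (random ordering), E[R] = 2*n_A*n_B/(n_A+n_B) + 1 = 2*6*6/12 + 1 = 7.0000.
        Var[R] = 2*n_A*n_B*(2*n_A*n_B - n_A - n_B) / ((n_A+n_B)^2 * (n_A+n_B-1)) = 4320/1584 = 2.7273.
        SD[R] = 1.6514.
Step 4: Continuity-corrected z = (R - 0.5 - E[R]) / SD[R] = (8 - 0.5 - 7.0000) / 1.6514 = 0.3028.
Step 5: Two-sided p-value via normal approximation = 2*(1 - Phi(|z|)) = 0.762069.
Step 6: alpha = 0.1. fail to reject H0.

R = 8, z = 0.3028, p = 0.762069, fail to reject H0.


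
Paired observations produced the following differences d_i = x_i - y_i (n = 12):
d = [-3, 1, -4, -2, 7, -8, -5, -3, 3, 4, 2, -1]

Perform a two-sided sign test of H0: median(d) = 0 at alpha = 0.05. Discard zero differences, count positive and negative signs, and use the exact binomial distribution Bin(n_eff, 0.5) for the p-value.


Step 1: Discard zero differences. Original n = 12; n_eff = number of nonzero differences = 12.
Nonzero differences (with sign): -3, +1, -4, -2, +7, -8, -5, -3, +3, +4, +2, -1
Step 2: Count signs: positive = 5, negative = 7.
Step 3: Under H0: P(positive) = 0.5, so the number of positives S ~ Bin(12, 0.5).
Step 4: Two-sided exact p-value = sum of Bin(12,0.5) probabilities at or below the observed probability = 0.774414.
Step 5: alpha = 0.05. fail to reject H0.

n_eff = 12, pos = 5, neg = 7, p = 0.774414, fail to reject H0.


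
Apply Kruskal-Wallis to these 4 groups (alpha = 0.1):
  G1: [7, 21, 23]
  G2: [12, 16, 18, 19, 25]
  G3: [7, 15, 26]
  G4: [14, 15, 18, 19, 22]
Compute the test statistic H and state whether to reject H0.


Step 1: Combine all N = 16 observations and assign midranks.
sorted (value, group, rank): (7,G1,1.5), (7,G3,1.5), (12,G2,3), (14,G4,4), (15,G3,5.5), (15,G4,5.5), (16,G2,7), (18,G2,8.5), (18,G4,8.5), (19,G2,10.5), (19,G4,10.5), (21,G1,12), (22,G4,13), (23,G1,14), (25,G2,15), (26,G3,16)
Step 2: Sum ranks within each group.
R_1 = 27.5 (n_1 = 3)
R_2 = 44 (n_2 = 5)
R_3 = 23 (n_3 = 3)
R_4 = 41.5 (n_4 = 5)
Step 3: H = 12/(N(N+1)) * sum(R_i^2/n_i) - 3(N+1)
     = 12/(16*17) * (27.5^2/3 + 44^2/5 + 23^2/3 + 41.5^2/5) - 3*17
     = 0.044118 * 1160.07 - 51
     = 0.179412.
Step 4: Ties present; correction factor C = 1 - 24/(16^3 - 16) = 0.994118. Corrected H = 0.179412 / 0.994118 = 0.180473.
Step 5: Under H0, H ~ chi^2(3); p-value = 0.980678.
Step 6: alpha = 0.1. fail to reject H0.

H = 0.1805, df = 3, p = 0.980678, fail to reject H0.


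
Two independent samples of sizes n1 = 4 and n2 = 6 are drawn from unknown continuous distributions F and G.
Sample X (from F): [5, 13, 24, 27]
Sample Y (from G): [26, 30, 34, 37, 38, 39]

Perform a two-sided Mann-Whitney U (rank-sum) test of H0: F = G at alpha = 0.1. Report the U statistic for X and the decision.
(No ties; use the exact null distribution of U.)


Step 1: Combine and sort all 10 observations; assign midranks.
sorted (value, group): (5,X), (13,X), (24,X), (26,Y), (27,X), (30,Y), (34,Y), (37,Y), (38,Y), (39,Y)
ranks: 5->1, 13->2, 24->3, 26->4, 27->5, 30->6, 34->7, 37->8, 38->9, 39->10
Step 2: Rank sum for X: R1 = 1 + 2 + 3 + 5 = 11.
Step 3: U_X = R1 - n1(n1+1)/2 = 11 - 4*5/2 = 11 - 10 = 1.
       U_Y = n1*n2 - U_X = 24 - 1 = 23.
Step 4: No ties, so the exact null distribution of U (based on enumerating the C(10,4) = 210 equally likely rank assignments) gives the two-sided p-value.
Step 5: p-value = 0.019048; compare to alpha = 0.1. reject H0.

U_X = 1, p = 0.019048, reject H0 at alpha = 0.1.
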